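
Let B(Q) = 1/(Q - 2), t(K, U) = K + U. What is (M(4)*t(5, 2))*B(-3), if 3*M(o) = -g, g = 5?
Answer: 7/3 ≈ 2.3333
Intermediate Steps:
M(o) = -5/3 (M(o) = (-1*5)/3 = (1/3)*(-5) = -5/3)
B(Q) = 1/(-2 + Q)
(M(4)*t(5, 2))*B(-3) = (-5*(5 + 2)/3)/(-2 - 3) = -5/3*7/(-5) = -35/3*(-1/5) = 7/3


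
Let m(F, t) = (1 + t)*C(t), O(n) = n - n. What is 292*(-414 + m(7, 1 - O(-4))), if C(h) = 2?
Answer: -119720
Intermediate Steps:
O(n) = 0
m(F, t) = 2 + 2*t (m(F, t) = (1 + t)*2 = 2 + 2*t)
292*(-414 + m(7, 1 - O(-4))) = 292*(-414 + (2 + 2*(1 - 1*0))) = 292*(-414 + (2 + 2*(1 + 0))) = 292*(-414 + (2 + 2*1)) = 292*(-414 + (2 + 2)) = 292*(-414 + 4) = 292*(-410) = -119720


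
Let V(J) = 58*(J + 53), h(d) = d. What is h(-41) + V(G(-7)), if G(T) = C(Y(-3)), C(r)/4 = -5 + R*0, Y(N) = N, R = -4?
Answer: 1873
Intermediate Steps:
C(r) = -20 (C(r) = 4*(-5 - 4*0) = 4*(-5 + 0) = 4*(-5) = -20)
G(T) = -20
V(J) = 3074 + 58*J (V(J) = 58*(53 + J) = 3074 + 58*J)
h(-41) + V(G(-7)) = -41 + (3074 + 58*(-20)) = -41 + (3074 - 1160) = -41 + 1914 = 1873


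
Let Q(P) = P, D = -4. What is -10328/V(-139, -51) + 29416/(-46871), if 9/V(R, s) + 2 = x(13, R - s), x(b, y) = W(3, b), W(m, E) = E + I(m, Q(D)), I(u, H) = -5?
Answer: -968255624/140613 ≈ -6886.0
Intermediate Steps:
W(m, E) = -5 + E (W(m, E) = E - 5 = -5 + E)
x(b, y) = -5 + b
V(R, s) = 3/2 (V(R, s) = 9/(-2 + (-5 + 13)) = 9/(-2 + 8) = 9/6 = 9*(⅙) = 3/2)
-10328/V(-139, -51) + 29416/(-46871) = -10328/3/2 + 29416/(-46871) = -10328*⅔ + 29416*(-1/46871) = -20656/3 - 29416/46871 = -968255624/140613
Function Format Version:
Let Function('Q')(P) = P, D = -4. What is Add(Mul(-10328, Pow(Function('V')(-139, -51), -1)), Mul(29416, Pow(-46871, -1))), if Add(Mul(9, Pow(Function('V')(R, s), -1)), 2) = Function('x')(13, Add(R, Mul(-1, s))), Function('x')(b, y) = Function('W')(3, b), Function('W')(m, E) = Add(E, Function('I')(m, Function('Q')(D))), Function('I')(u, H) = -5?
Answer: Rational(-968255624, 140613) ≈ -6886.0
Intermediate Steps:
Function('W')(m, E) = Add(-5, E) (Function('W')(m, E) = Add(E, -5) = Add(-5, E))
Function('x')(b, y) = Add(-5, b)
Function('V')(R, s) = Rational(3, 2) (Function('V')(R, s) = Mul(9, Pow(Add(-2, Add(-5, 13)), -1)) = Mul(9, Pow(Add(-2, 8), -1)) = Mul(9, Pow(6, -1)) = Mul(9, Rational(1, 6)) = Rational(3, 2))
Add(Mul(-10328, Pow(Function('V')(-139, -51), -1)), Mul(29416, Pow(-46871, -1))) = Add(Mul(-10328, Pow(Rational(3, 2), -1)), Mul(29416, Pow(-46871, -1))) = Add(Mul(-10328, Rational(2, 3)), Mul(29416, Rational(-1, 46871))) = Add(Rational(-20656, 3), Rational(-29416, 46871)) = Rational(-968255624, 140613)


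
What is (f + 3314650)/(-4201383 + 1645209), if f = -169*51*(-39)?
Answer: -3650791/2556174 ≈ -1.4282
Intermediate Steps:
f = 336141 (f = -8619*(-39) = 336141)
(f + 3314650)/(-4201383 + 1645209) = (336141 + 3314650)/(-4201383 + 1645209) = 3650791/(-2556174) = 3650791*(-1/2556174) = -3650791/2556174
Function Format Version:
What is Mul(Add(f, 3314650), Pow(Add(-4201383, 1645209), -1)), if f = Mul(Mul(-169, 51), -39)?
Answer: Rational(-3650791, 2556174) ≈ -1.4282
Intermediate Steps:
f = 336141 (f = Mul(-8619, -39) = 336141)
Mul(Add(f, 3314650), Pow(Add(-4201383, 1645209), -1)) = Mul(Add(336141, 3314650), Pow(Add(-4201383, 1645209), -1)) = Mul(3650791, Pow(-2556174, -1)) = Mul(3650791, Rational(-1, 2556174)) = Rational(-3650791, 2556174)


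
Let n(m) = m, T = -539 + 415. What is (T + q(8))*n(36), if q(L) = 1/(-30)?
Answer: -22326/5 ≈ -4465.2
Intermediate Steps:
q(L) = -1/30
T = -124
(T + q(8))*n(36) = (-124 - 1/30)*36 = -3721/30*36 = -22326/5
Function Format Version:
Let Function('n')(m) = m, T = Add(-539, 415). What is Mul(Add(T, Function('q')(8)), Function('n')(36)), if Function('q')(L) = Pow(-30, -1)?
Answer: Rational(-22326, 5) ≈ -4465.2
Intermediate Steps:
Function('q')(L) = Rational(-1, 30)
T = -124
Mul(Add(T, Function('q')(8)), Function('n')(36)) = Mul(Add(-124, Rational(-1, 30)), 36) = Mul(Rational(-3721, 30), 36) = Rational(-22326, 5)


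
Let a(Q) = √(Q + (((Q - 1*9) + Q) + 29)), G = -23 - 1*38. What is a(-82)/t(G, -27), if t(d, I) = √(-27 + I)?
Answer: √339/9 ≈ 2.0458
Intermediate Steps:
G = -61 (G = -23 - 38 = -61)
a(Q) = √(20 + 3*Q) (a(Q) = √(Q + (((Q - 9) + Q) + 29)) = √(Q + (((-9 + Q) + Q) + 29)) = √(Q + ((-9 + 2*Q) + 29)) = √(Q + (20 + 2*Q)) = √(20 + 3*Q))
a(-82)/t(G, -27) = √(20 + 3*(-82))/(√(-27 - 27)) = √(20 - 246)/(√(-54)) = √(-226)/((3*I*√6)) = (I*√226)*(-I*√6/18) = √339/9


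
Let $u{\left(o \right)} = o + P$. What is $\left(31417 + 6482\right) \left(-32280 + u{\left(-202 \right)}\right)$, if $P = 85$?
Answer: $-1227813903$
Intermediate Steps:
$u{\left(o \right)} = 85 + o$ ($u{\left(o \right)} = o + 85 = 85 + o$)
$\left(31417 + 6482\right) \left(-32280 + u{\left(-202 \right)}\right) = \left(31417 + 6482\right) \left(-32280 + \left(85 - 202\right)\right) = 37899 \left(-32280 - 117\right) = 37899 \left(-32397\right) = -1227813903$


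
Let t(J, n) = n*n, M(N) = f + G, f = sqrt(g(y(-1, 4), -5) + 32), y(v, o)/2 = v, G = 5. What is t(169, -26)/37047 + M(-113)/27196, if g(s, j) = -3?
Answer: 18569731/1007530212 + sqrt(29)/27196 ≈ 0.018629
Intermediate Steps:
y(v, o) = 2*v
f = sqrt(29) (f = sqrt(-3 + 32) = sqrt(29) ≈ 5.3852)
M(N) = 5 + sqrt(29) (M(N) = sqrt(29) + 5 = 5 + sqrt(29))
t(J, n) = n**2
t(169, -26)/37047 + M(-113)/27196 = (-26)**2/37047 + (5 + sqrt(29))/27196 = 676*(1/37047) + (5 + sqrt(29))*(1/27196) = 676/37047 + (5/27196 + sqrt(29)/27196) = 18569731/1007530212 + sqrt(29)/27196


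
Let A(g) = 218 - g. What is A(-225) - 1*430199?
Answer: -429756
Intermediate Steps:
A(-225) - 1*430199 = (218 - 1*(-225)) - 1*430199 = (218 + 225) - 430199 = 443 - 430199 = -429756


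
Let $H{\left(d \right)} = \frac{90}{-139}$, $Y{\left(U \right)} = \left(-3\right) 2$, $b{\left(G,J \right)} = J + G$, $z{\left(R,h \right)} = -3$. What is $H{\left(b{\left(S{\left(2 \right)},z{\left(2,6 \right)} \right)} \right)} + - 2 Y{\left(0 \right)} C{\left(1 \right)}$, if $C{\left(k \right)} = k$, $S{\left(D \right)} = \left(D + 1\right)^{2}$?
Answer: $\frac{1578}{139} \approx 11.353$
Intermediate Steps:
$S{\left(D \right)} = \left(1 + D\right)^{2}$
$b{\left(G,J \right)} = G + J$
$Y{\left(U \right)} = -6$
$H{\left(d \right)} = - \frac{90}{139}$ ($H{\left(d \right)} = 90 \left(- \frac{1}{139}\right) = - \frac{90}{139}$)
$H{\left(b{\left(S{\left(2 \right)},z{\left(2,6 \right)} \right)} \right)} + - 2 Y{\left(0 \right)} C{\left(1 \right)} = - \frac{90}{139} + \left(-2\right) \left(-6\right) 1 = - \frac{90}{139} + 12 \cdot 1 = - \frac{90}{139} + 12 = \frac{1578}{139}$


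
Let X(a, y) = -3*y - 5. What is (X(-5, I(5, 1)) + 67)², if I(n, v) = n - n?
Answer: 3844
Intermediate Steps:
I(n, v) = 0
X(a, y) = -5 - 3*y
(X(-5, I(5, 1)) + 67)² = ((-5 - 3*0) + 67)² = ((-5 + 0) + 67)² = (-5 + 67)² = 62² = 3844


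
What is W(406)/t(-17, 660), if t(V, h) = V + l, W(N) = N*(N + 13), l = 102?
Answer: 170114/85 ≈ 2001.3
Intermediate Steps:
W(N) = N*(13 + N)
t(V, h) = 102 + V (t(V, h) = V + 102 = 102 + V)
W(406)/t(-17, 660) = (406*(13 + 406))/(102 - 17) = (406*419)/85 = 170114*(1/85) = 170114/85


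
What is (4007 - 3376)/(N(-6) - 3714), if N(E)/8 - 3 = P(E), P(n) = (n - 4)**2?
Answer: -631/2890 ≈ -0.21834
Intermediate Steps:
P(n) = (-4 + n)**2
N(E) = 24 + 8*(-4 + E)**2
(4007 - 3376)/(N(-6) - 3714) = (4007 - 3376)/((24 + 8*(-4 - 6)**2) - 3714) = 631/((24 + 8*(-10)**2) - 3714) = 631/((24 + 8*100) - 3714) = 631/((24 + 800) - 3714) = 631/(824 - 3714) = 631/(-2890) = 631*(-1/2890) = -631/2890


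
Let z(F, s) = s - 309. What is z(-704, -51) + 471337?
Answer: 470977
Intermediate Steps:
z(F, s) = -309 + s
z(-704, -51) + 471337 = (-309 - 51) + 471337 = -360 + 471337 = 470977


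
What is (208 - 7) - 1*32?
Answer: 169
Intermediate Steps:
(208 - 7) - 1*32 = 201 - 32 = 169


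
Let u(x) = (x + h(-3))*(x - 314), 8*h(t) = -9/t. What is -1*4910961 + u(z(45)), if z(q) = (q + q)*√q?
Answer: -18186315/4 - 338715*√5/4 ≈ -4.7359e+6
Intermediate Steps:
z(q) = 2*q^(3/2) (z(q) = (2*q)*√q = 2*q^(3/2))
h(t) = -9/(8*t) (h(t) = (-9/t)/8 = -9/(8*t))
u(x) = (-314 + x)*(3/8 + x) (u(x) = (x - 9/8/(-3))*(x - 314) = (x - 9/8*(-⅓))*(-314 + x) = (x + 3/8)*(-314 + x) = (3/8 + x)*(-314 + x) = (-314 + x)*(3/8 + x))
-1*4910961 + u(z(45)) = -1*4910961 + (-471/4 + (2*45^(3/2))² - 2509*45^(3/2)/4) = -4910961 + (-471/4 + (2*(135*√5))² - 2509*135*√5/4) = -4910961 + (-471/4 + (270*√5)² - 338715*√5/4) = -4910961 + (-471/4 + 364500 - 338715*√5/4) = -4910961 + (1457529/4 - 338715*√5/4) = -18186315/4 - 338715*√5/4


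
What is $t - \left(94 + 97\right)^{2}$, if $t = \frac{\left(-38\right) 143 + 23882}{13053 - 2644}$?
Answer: $- \frac{379712281}{10409} \approx -36479.0$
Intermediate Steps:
$t = \frac{18448}{10409}$ ($t = \frac{-5434 + 23882}{10409} = 18448 \cdot \frac{1}{10409} = \frac{18448}{10409} \approx 1.7723$)
$t - \left(94 + 97\right)^{2} = \frac{18448}{10409} - \left(94 + 97\right)^{2} = \frac{18448}{10409} - 191^{2} = \frac{18448}{10409} - 36481 = - \frac{379712281}{10409}$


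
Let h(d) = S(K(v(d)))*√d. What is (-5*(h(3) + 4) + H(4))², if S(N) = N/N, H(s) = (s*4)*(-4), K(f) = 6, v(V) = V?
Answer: 7131 + 840*√3 ≈ 8585.9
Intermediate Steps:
H(s) = -16*s (H(s) = (4*s)*(-4) = -16*s)
S(N) = 1
h(d) = √d (h(d) = 1*√d = √d)
(-5*(h(3) + 4) + H(4))² = (-5*(√3 + 4) - 16*4)² = (-5*(4 + √3) - 64)² = ((-20 - 5*√3) - 64)² = (-84 - 5*√3)²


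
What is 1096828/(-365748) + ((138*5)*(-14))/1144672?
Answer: -78690089131/26166343416 ≈ -3.0073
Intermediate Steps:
1096828/(-365748) + ((138*5)*(-14))/1144672 = 1096828*(-1/365748) + (690*(-14))*(1/1144672) = -274207/91437 - 9660*1/1144672 = -274207/91437 - 2415/286168 = -78690089131/26166343416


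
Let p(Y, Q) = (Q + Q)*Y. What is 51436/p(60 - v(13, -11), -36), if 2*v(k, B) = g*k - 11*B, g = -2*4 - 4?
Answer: -12859/1395 ≈ -9.2179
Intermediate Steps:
g = -12 (g = -8 - 4 = -12)
v(k, B) = -6*k - 11*B/2 (v(k, B) = (-12*k - 11*B)/2 = -6*k - 11*B/2)
p(Y, Q) = 2*Q*Y (p(Y, Q) = (2*Q)*Y = 2*Q*Y)
51436/p(60 - v(13, -11), -36) = 51436/((2*(-36)*(60 - (-6*13 - 11/2*(-11))))) = 51436/((2*(-36)*(60 - (-78 + 121/2)))) = 51436/((2*(-36)*(60 - 1*(-35/2)))) = 51436/((2*(-36)*(60 + 35/2))) = 51436/((2*(-36)*(155/2))) = 51436/(-5580) = 51436*(-1/5580) = -12859/1395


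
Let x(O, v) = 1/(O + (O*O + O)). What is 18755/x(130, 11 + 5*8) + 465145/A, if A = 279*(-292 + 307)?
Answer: 269376657629/837 ≈ 3.2184e+8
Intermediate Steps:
A = 4185 (A = 279*15 = 4185)
x(O, v) = 1/(O² + 2*O) (x(O, v) = 1/(O + (O² + O)) = 1/(O + (O + O²)) = 1/(O² + 2*O))
18755/x(130, 11 + 5*8) + 465145/A = 18755/((1/(130*(2 + 130)))) + 465145/4185 = 18755/(((1/130)/132)) + 465145*(1/4185) = 18755/(((1/130)*(1/132))) + 93029/837 = 18755/(1/17160) + 93029/837 = 18755*17160 + 93029/837 = 321835800 + 93029/837 = 269376657629/837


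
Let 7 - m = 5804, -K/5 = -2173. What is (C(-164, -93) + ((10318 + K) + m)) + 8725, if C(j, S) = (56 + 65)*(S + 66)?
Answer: 20844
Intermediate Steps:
K = 10865 (K = -5*(-2173) = 10865)
m = -5797 (m = 7 - 1*5804 = 7 - 5804 = -5797)
C(j, S) = 7986 + 121*S (C(j, S) = 121*(66 + S) = 7986 + 121*S)
(C(-164, -93) + ((10318 + K) + m)) + 8725 = ((7986 + 121*(-93)) + ((10318 + 10865) - 5797)) + 8725 = ((7986 - 11253) + (21183 - 5797)) + 8725 = (-3267 + 15386) + 8725 = 12119 + 8725 = 20844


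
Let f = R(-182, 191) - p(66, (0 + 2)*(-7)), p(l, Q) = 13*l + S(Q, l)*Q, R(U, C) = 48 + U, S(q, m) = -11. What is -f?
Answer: 1146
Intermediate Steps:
p(l, Q) = -11*Q + 13*l (p(l, Q) = 13*l - 11*Q = -11*Q + 13*l)
f = -1146 (f = (48 - 182) - (-11*(0 + 2)*(-7) + 13*66) = -134 - (-22*(-7) + 858) = -134 - (-11*(-14) + 858) = -134 - (154 + 858) = -134 - 1*1012 = -134 - 1012 = -1146)
-f = -1*(-1146) = 1146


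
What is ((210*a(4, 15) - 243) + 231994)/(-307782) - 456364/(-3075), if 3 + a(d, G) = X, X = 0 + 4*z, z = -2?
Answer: 46585031191/315476550 ≈ 147.67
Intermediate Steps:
X = -8 (X = 0 + 4*(-2) = 0 - 8 = -8)
a(d, G) = -11 (a(d, G) = -3 - 8 = -11)
((210*a(4, 15) - 243) + 231994)/(-307782) - 456364/(-3075) = ((210*(-11) - 243) + 231994)/(-307782) - 456364/(-3075) = ((-2310 - 243) + 231994)*(-1/307782) - 456364*(-1/3075) = (-2553 + 231994)*(-1/307782) + 456364/3075 = 229441*(-1/307782) + 456364/3075 = -229441/307782 + 456364/3075 = 46585031191/315476550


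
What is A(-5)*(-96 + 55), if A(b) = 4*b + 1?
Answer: 779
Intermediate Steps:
A(b) = 1 + 4*b
A(-5)*(-96 + 55) = (1 + 4*(-5))*(-96 + 55) = (1 - 20)*(-41) = -19*(-41) = 779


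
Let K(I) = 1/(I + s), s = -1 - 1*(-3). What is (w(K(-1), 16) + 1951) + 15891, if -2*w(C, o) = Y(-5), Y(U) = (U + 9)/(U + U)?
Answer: 89211/5 ≈ 17842.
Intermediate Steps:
Y(U) = (9 + U)/(2*U) (Y(U) = (9 + U)/((2*U)) = (9 + U)*(1/(2*U)) = (9 + U)/(2*U))
s = 2 (s = -1 + 3 = 2)
K(I) = 1/(2 + I) (K(I) = 1/(I + 2) = 1/(2 + I))
w(C, o) = 1/5 (w(C, o) = -(9 - 5)/(4*(-5)) = -(-1)*4/(4*5) = -1/2*(-2/5) = 1/5)
(w(K(-1), 16) + 1951) + 15891 = (1/5 + 1951) + 15891 = 9756/5 + 15891 = 89211/5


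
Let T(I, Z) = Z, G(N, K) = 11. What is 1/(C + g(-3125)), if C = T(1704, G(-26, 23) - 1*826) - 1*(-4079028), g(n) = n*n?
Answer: 1/13843838 ≈ 7.2234e-8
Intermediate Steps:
g(n) = n**2
C = 4078213 (C = (11 - 1*826) - 1*(-4079028) = (11 - 826) + 4079028 = -815 + 4079028 = 4078213)
1/(C + g(-3125)) = 1/(4078213 + (-3125)**2) = 1/(4078213 + 9765625) = 1/13843838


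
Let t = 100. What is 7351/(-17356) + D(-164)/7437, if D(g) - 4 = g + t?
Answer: -18570249/43025524 ≈ -0.43161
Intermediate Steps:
D(g) = 104 + g (D(g) = 4 + (g + 100) = 4 + (100 + g) = 104 + g)
7351/(-17356) + D(-164)/7437 = 7351/(-17356) + (104 - 164)/7437 = 7351*(-1/17356) - 60*1/7437 = -7351/17356 - 20/2479 = -18570249/43025524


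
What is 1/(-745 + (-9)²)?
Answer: -1/664 ≈ -0.0015060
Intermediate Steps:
1/(-745 + (-9)²) = 1/(-745 + 81) = 1/(-664) = -1/664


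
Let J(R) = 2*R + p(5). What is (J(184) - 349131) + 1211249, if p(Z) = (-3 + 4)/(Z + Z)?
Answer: 8624861/10 ≈ 8.6249e+5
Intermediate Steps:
p(Z) = 1/(2*Z)
J(R) = 1/10 + 2*R (J(R) = 2*R + (1/2)/5 = 2*R + (1/2)*(1/5) = 2*R + 1/10 = 1/10 + 2*R)
(J(184) - 349131) + 1211249 = ((1/10 + 2*184) - 349131) + 1211249 = ((1/10 + 368) - 349131) + 1211249 = (3681/10 - 349131) + 1211249 = -3487629/10 + 1211249 = 8624861/10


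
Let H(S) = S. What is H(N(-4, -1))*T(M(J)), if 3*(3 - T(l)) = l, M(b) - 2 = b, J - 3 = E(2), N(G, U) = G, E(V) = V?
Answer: -8/3 ≈ -2.6667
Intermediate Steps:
J = 5 (J = 3 + 2 = 5)
M(b) = 2 + b
T(l) = 3 - l/3
H(N(-4, -1))*T(M(J)) = -4*(3 - (2 + 5)/3) = -4*(3 - 1/3*7) = -4*(3 - 7/3) = -4*2/3 = -8/3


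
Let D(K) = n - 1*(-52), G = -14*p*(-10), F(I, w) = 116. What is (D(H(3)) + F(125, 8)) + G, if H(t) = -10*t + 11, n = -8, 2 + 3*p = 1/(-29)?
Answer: 5660/87 ≈ 65.057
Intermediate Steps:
p = -59/87 (p = -⅔ + (⅓)/(-29) = -⅔ + (⅓)*(-1/29) = -⅔ - 1/87 = -59/87 ≈ -0.67816)
G = -8260/87 (G = -14*(-59/87)*(-10) = (826/87)*(-10) = -8260/87 ≈ -94.943)
H(t) = 11 - 10*t
D(K) = 44 (D(K) = -8 - 1*(-52) = -8 + 52 = 44)
(D(H(3)) + F(125, 8)) + G = (44 + 116) - 8260/87 = 160 - 8260/87 = 5660/87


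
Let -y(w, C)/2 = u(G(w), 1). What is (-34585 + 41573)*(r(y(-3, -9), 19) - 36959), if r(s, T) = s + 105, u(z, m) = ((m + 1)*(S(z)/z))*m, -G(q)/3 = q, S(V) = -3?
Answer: -772579304/3 ≈ -2.5753e+8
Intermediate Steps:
G(q) = -3*q
u(z, m) = -3*m*(1 + m)/z (u(z, m) = ((m + 1)*(-3/z))*m = ((1 + m)*(-3/z))*m = (-3*(1 + m)/z)*m = -3*m*(1 + m)/z)
y(w, C) = -4/w (y(w, C) = -(-6)*(1 + 1)/((-3*w)) = -(-6)*(-1/(3*w))*2 = -4/w)
r(s, T) = 105 + s
(-34585 + 41573)*(r(y(-3, -9), 19) - 36959) = (-34585 + 41573)*((105 - 4/(-3)) - 36959) = 6988*((105 - 4*(-⅓)) - 36959) = 6988*((105 + 4/3) - 36959) = 6988*(319/3 - 36959) = 6988*(-110558/3) = -772579304/3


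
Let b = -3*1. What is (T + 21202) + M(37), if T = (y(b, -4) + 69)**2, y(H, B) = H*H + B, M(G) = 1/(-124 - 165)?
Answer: 7709941/289 ≈ 26678.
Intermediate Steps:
M(G) = -1/289 (M(G) = 1/(-289) = -1/289)
b = -3
y(H, B) = B + H**2 (y(H, B) = H**2 + B = B + H**2)
T = 5476 (T = ((-4 + (-3)**2) + 69)**2 = ((-4 + 9) + 69)**2 = (5 + 69)**2 = 74**2 = 5476)
(T + 21202) + M(37) = (5476 + 21202) - 1/289 = 26678 - 1/289 = 7709941/289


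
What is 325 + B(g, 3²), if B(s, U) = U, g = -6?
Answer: 334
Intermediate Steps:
325 + B(g, 3²) = 325 + 3² = 325 + 9 = 334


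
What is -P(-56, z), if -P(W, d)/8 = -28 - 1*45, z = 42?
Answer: -584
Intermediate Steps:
P(W, d) = 584 (P(W, d) = -8*(-28 - 1*45) = -8*(-28 - 45) = -8*(-73) = 584)
-P(-56, z) = -1*584 = -584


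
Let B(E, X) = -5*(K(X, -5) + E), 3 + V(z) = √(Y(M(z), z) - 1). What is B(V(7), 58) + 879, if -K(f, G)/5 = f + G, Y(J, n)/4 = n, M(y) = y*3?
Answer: 2219 - 15*√3 ≈ 2193.0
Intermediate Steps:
M(y) = 3*y
Y(J, n) = 4*n
K(f, G) = -5*G - 5*f (K(f, G) = -5*(f + G) = -5*(G + f) = -5*G - 5*f)
V(z) = -3 + √(-1 + 4*z) (V(z) = -3 + √(4*z - 1) = -3 + √(-1 + 4*z))
B(E, X) = -125 - 5*E + 25*X (B(E, X) = -5*((-5*(-5) - 5*X) + E) = -5*((25 - 5*X) + E) = -5*(25 + E - 5*X) = -125 - 5*E + 25*X)
B(V(7), 58) + 879 = (-125 - 5*(-3 + √(-1 + 4*7)) + 25*58) + 879 = (-125 - 5*(-3 + √(-1 + 28)) + 1450) + 879 = (-125 - 5*(-3 + √27) + 1450) + 879 = (-125 - 5*(-3 + 3*√3) + 1450) + 879 = (-125 + (15 - 15*√3) + 1450) + 879 = (1340 - 15*√3) + 879 = 2219 - 15*√3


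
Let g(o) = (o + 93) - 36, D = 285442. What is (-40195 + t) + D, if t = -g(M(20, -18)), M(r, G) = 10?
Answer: 245180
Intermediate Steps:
g(o) = 57 + o (g(o) = (93 + o) - 36 = 57 + o)
t = -67 (t = -(57 + 10) = -1*67 = -67)
(-40195 + t) + D = (-40195 - 67) + 285442 = -40262 + 285442 = 245180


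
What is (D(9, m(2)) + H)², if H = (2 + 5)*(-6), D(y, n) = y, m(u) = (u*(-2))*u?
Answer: 1089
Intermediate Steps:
m(u) = -2*u² (m(u) = (-2*u)*u = -2*u²)
H = -42 (H = 7*(-6) = -42)
(D(9, m(2)) + H)² = (9 - 42)² = (-33)² = 1089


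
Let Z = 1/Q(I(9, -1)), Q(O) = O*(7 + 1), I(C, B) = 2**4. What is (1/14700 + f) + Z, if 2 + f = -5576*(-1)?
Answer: 2622013307/470400 ≈ 5574.0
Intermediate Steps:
f = 5574 (f = -2 - 5576*(-1) = -2 + 5576 = 5574)
I(C, B) = 16
Q(O) = 8*O (Q(O) = O*8 = 8*O)
Z = 1/128 (Z = 1/(8*16) = 1/128 ≈ 0.0078125)
(1/14700 + f) + Z = (1/14700 + 5574) + 1/128 = 81937801/14700 + 1/128 = 2622013307/470400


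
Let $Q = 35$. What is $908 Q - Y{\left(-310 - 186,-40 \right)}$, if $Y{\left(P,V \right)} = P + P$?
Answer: $32772$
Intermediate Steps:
$Y{\left(P,V \right)} = 2 P$
$908 Q - Y{\left(-310 - 186,-40 \right)} = 908 \cdot 35 - 2 \left(-310 - 186\right) = 31780 - 2 \left(-310 - 186\right) = 31780 - 2 \left(-496\right) = 31780 - -992 = 31780 + 992 = 32772$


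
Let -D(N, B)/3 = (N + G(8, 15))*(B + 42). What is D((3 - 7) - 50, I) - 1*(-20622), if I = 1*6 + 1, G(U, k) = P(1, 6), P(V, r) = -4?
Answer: 29148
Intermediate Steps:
G(U, k) = -4
I = 7 (I = 6 + 1 = 7)
D(N, B) = -3*(-4 + N)*(42 + B) (D(N, B) = -3*(N - 4)*(B + 42) = -3*(-4 + N)*(42 + B))
D((3 - 7) - 50, I) - 1*(-20622) = (504 - 126*((3 - 7) - 50) + 12*7 - 3*7*((3 - 7) - 50)) - 1*(-20622) = (504 - 126*(-4 - 50) + 84 - 3*7*(-4 - 50)) + 20622 = (504 - 126*(-54) + 84 - 3*7*(-54)) + 20622 = (504 + 6804 + 84 + 1134) + 20622 = 8526 + 20622 = 29148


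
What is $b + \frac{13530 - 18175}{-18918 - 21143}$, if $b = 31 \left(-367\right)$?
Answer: $- \frac{455769352}{40061} \approx -11377.0$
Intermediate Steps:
$b = -11377$
$b + \frac{13530 - 18175}{-18918 - 21143} = -11377 + \frac{13530 - 18175}{-18918 - 21143} = -11377 - \frac{4645}{-40061} = -11377 - - \frac{4645}{40061} = -11377 + \frac{4645}{40061} = - \frac{455769352}{40061}$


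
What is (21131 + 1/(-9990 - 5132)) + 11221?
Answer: 489226943/15122 ≈ 32352.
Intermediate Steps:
(21131 + 1/(-9990 - 5132)) + 11221 = (21131 + 1/(-15122)) + 11221 = (21131 - 1/15122) + 11221 = 319542981/15122 + 11221 = 489226943/15122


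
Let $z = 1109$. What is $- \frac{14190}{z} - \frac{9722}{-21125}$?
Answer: $- \frac{288982052}{23427625} \approx -12.335$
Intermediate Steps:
$- \frac{14190}{z} - \frac{9722}{-21125} = - \frac{14190}{1109} - \frac{9722}{-21125} = \left(-14190\right) \frac{1}{1109} - - \frac{9722}{21125} = - \frac{14190}{1109} + \frac{9722}{21125} = - \frac{288982052}{23427625}$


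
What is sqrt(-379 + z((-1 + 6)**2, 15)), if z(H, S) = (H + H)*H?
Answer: sqrt(871) ≈ 29.513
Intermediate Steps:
z(H, S) = 2*H**2 (z(H, S) = (2*H)*H = 2*H**2)
sqrt(-379 + z((-1 + 6)**2, 15)) = sqrt(-379 + 2*((-1 + 6)**2)**2) = sqrt(-379 + 2*(5**2)**2) = sqrt(-379 + 2*25**2) = sqrt(-379 + 2*625) = sqrt(-379 + 1250) = sqrt(871)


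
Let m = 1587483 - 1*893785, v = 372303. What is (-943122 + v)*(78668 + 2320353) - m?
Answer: -1369407461897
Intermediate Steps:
m = 693698 (m = 1587483 - 893785 = 693698)
(-943122 + v)*(78668 + 2320353) - m = (-943122 + 372303)*(78668 + 2320353) - 1*693698 = -570819*2399021 - 693698 = -1369406768199 - 693698 = -1369407461897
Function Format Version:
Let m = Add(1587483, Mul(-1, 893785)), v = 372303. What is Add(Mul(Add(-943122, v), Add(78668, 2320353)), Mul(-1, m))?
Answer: -1369407461897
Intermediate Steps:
m = 693698 (m = Add(1587483, -893785) = 693698)
Add(Mul(Add(-943122, v), Add(78668, 2320353)), Mul(-1, m)) = Add(Mul(Add(-943122, 372303), Add(78668, 2320353)), Mul(-1, 693698)) = Add(Mul(-570819, 2399021), -693698) = Add(-1369406768199, -693698) = -1369407461897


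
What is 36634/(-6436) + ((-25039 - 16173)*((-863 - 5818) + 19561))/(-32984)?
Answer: 30491860967/1895402 ≈ 16087.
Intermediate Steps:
36634/(-6436) + ((-25039 - 16173)*((-863 - 5818) + 19561))/(-32984) = 36634*(-1/6436) - 41212*(-6681 + 19561)*(-1/32984) = -18317/3218 - 41212*12880*(-1/32984) = -18317/3218 - 530810560*(-1/32984) = -18317/3218 + 9478760/589 = 30491860967/1895402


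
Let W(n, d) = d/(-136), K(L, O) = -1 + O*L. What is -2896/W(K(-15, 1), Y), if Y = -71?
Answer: -393856/71 ≈ -5547.3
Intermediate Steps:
K(L, O) = -1 + L*O
W(n, d) = -d/136 (W(n, d) = d*(-1/136) = -d/136)
-2896/W(K(-15, 1), Y) = -2896/((-1/136*(-71))) = -2896/71/136 = -2896*136/71 = -393856/71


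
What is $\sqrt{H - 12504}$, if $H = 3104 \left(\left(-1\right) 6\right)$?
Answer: $2 i \sqrt{7782} \approx 176.43 i$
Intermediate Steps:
$H = -18624$ ($H = 3104 \left(-6\right) = -18624$)
$\sqrt{H - 12504} = \sqrt{-18624 - 12504} = \sqrt{-31128} = 2 i \sqrt{7782}$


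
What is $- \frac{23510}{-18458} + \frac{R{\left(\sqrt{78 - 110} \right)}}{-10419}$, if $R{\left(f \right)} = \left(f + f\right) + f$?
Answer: $\frac{11755}{9229} - \frac{4 i \sqrt{2}}{3473} \approx 1.2737 - 0.0016288 i$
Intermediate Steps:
$R{\left(f \right)} = 3 f$ ($R{\left(f \right)} = 2 f + f = 3 f$)
$- \frac{23510}{-18458} + \frac{R{\left(\sqrt{78 - 110} \right)}}{-10419} = - \frac{23510}{-18458} + \frac{3 \sqrt{78 - 110}}{-10419} = \left(-23510\right) \left(- \frac{1}{18458}\right) + 3 \sqrt{-32} \left(- \frac{1}{10419}\right) = \frac{11755}{9229} + 3 \cdot 4 i \sqrt{2} \left(- \frac{1}{10419}\right) = \frac{11755}{9229} + 12 i \sqrt{2} \left(- \frac{1}{10419}\right) = \frac{11755}{9229} - \frac{4 i \sqrt{2}}{3473}$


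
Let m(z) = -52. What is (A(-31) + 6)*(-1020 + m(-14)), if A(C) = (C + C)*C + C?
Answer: -2033584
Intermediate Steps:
A(C) = C + 2*C² (A(C) = (2*C)*C + C = 2*C² + C = C + 2*C²)
(A(-31) + 6)*(-1020 + m(-14)) = (-31*(1 + 2*(-31)) + 6)*(-1020 - 52) = (-31*(1 - 62) + 6)*(-1072) = (-31*(-61) + 6)*(-1072) = (1891 + 6)*(-1072) = 1897*(-1072) = -2033584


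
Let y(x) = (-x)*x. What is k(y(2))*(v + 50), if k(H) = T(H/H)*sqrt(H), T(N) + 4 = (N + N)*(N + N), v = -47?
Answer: 0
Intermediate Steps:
y(x) = -x**2
T(N) = -4 + 4*N**2 (T(N) = -4 + (N + N)*(N + N) = -4 + (2*N)*(2*N) = -4 + 4*N**2)
k(H) = 0 (k(H) = (-4 + 4*(H/H)**2)*sqrt(H) = (-4 + 4*1**2)*sqrt(H) = (-4 + 4*1)*sqrt(H) = (-4 + 4)*sqrt(H) = 0*sqrt(H) = 0)
k(y(2))*(v + 50) = 0*(-47 + 50) = 0*3 = 0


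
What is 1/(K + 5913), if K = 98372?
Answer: 1/104285 ≈ 9.5891e-6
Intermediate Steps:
1/(K + 5913) = 1/(98372 + 5913) = 1/104285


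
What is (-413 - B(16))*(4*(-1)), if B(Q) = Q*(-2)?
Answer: 1524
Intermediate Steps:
B(Q) = -2*Q
(-413 - B(16))*(4*(-1)) = (-413 - (-2)*16)*(4*(-1)) = (-413 - 1*(-32))*(-4) = (-413 + 32)*(-4) = -381*(-4) = 1524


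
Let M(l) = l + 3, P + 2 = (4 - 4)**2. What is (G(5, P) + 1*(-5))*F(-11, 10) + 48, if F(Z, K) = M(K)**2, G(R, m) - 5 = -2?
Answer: -290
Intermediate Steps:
P = -2 (P = -2 + (4 - 4)**2 = -2 + 0**2 = -2 + 0 = -2)
M(l) = 3 + l
G(R, m) = 3 (G(R, m) = 5 - 2 = 3)
F(Z, K) = (3 + K)**2
(G(5, P) + 1*(-5))*F(-11, 10) + 48 = (3 + 1*(-5))*(3 + 10)**2 + 48 = (3 - 5)*13**2 + 48 = -2*169 + 48 = -338 + 48 = -290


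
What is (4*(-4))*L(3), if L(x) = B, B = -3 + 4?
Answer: -16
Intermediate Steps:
B = 1
L(x) = 1
(4*(-4))*L(3) = (4*(-4))*1 = -16*1 = -16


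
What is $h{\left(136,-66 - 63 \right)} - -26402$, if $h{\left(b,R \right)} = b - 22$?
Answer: $26516$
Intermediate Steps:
$h{\left(b,R \right)} = -22 + b$
$h{\left(136,-66 - 63 \right)} - -26402 = \left(-22 + 136\right) - -26402 = 114 + 26402 = 26516$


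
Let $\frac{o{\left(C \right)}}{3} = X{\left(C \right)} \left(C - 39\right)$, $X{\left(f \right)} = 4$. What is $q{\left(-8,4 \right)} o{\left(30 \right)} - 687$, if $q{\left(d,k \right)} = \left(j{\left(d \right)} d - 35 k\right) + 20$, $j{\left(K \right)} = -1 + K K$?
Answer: $66705$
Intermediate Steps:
$j{\left(K \right)} = -1 + K^{2}$
$q{\left(d,k \right)} = 20 - 35 k + d \left(-1 + d^{2}\right)$ ($q{\left(d,k \right)} = \left(\left(-1 + d^{2}\right) d - 35 k\right) + 20 = \left(d \left(-1 + d^{2}\right) - 35 k\right) + 20 = \left(- 35 k + d \left(-1 + d^{2}\right)\right) + 20 = 20 - 35 k + d \left(-1 + d^{2}\right)$)
$o{\left(C \right)} = -468 + 12 C$ ($o{\left(C \right)} = 3 \cdot 4 \left(C - 39\right) = 3 \cdot 4 \left(-39 + C\right) = 3 \left(-156 + 4 C\right) = -468 + 12 C$)
$q{\left(-8,4 \right)} o{\left(30 \right)} - 687 = \left(20 + \left(-8\right)^{3} - -8 - 140\right) \left(-468 + 12 \cdot 30\right) - 687 = \left(20 - 512 + 8 - 140\right) \left(-468 + 360\right) - 687 = \left(-624\right) \left(-108\right) - 687 = 67392 - 687 = 66705$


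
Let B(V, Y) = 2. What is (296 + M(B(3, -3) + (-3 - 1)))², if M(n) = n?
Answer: 86436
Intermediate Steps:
(296 + M(B(3, -3) + (-3 - 1)))² = (296 + (2 + (-3 - 1)))² = (296 + (2 - 4))² = (296 - 2)² = 294² = 86436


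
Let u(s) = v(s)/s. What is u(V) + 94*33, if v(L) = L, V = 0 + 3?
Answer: 3103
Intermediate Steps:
V = 3
u(s) = 1 (u(s) = s/s = 1)
u(V) + 94*33 = 1 + 94*33 = 1 + 3102 = 3103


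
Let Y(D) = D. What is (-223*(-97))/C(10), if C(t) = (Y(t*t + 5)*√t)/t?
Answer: 21631*√10/105 ≈ 651.46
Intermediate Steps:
C(t) = (5 + t²)/√t (C(t) = ((t*t + 5)*√t)/t = ((t² + 5)*√t)/t = ((5 + t²)*√t)/t = (√t*(5 + t²))/t = (5 + t²)/√t)
(-223*(-97))/C(10) = (-223*(-97))/(((5 + 10²)/√10)) = 21631/(((√10/10)*(5 + 100))) = 21631/(((√10/10)*105)) = 21631/((21*√10/2)) = 21631*(√10/105) = 21631*√10/105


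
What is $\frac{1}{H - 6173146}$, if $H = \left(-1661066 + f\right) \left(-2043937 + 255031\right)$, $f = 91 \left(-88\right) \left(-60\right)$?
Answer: $\frac{1}{2111951205770} \approx 4.735 \cdot 10^{-13}$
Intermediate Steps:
$f = 480480$ ($f = \left(-8008\right) \left(-60\right) = 480480$)
$H = 2111957378916$ ($H = \left(-1661066 + 480480\right) \left(-2043937 + 255031\right) = \left(-1180586\right) \left(-1788906\right) = 2111957378916$)
$\frac{1}{H - 6173146} = \frac{1}{2111957378916 - 6173146} = \frac{1}{2111951205770}$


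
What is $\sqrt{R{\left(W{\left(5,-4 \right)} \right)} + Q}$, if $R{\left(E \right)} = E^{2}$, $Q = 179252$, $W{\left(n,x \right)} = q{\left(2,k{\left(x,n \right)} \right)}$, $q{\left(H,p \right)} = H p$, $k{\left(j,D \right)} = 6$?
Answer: $2 \sqrt{44849} \approx 423.55$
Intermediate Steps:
$W{\left(n,x \right)} = 12$ ($W{\left(n,x \right)} = 2 \cdot 6 = 12$)
$\sqrt{R{\left(W{\left(5,-4 \right)} \right)} + Q} = \sqrt{12^{2} + 179252} = \sqrt{144 + 179252} = \sqrt{179396} = 2 \sqrt{44849}$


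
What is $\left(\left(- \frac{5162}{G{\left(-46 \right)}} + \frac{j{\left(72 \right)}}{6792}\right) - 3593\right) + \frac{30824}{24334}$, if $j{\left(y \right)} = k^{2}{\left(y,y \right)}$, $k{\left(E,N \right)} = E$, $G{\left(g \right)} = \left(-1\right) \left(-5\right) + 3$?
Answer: $- \frac{58345645061}{13773044} \approx -4236.2$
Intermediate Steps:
$G{\left(g \right)} = 8$ ($G{\left(g \right)} = 5 + 3 = 8$)
$j{\left(y \right)} = y^{2}$
$\left(\left(- \frac{5162}{G{\left(-46 \right)}} + \frac{j{\left(72 \right)}}{6792}\right) - 3593\right) + \frac{30824}{24334} = \left(\left(- \frac{5162}{8} + \frac{72^{2}}{6792}\right) - 3593\right) + \frac{30824}{24334} = \left(\left(\left(-5162\right) \frac{1}{8} + 5184 \cdot \frac{1}{6792}\right) - 3593\right) + 30824 \cdot \frac{1}{24334} = \left(\left(- \frac{2581}{4} + \frac{216}{283}\right) - 3593\right) + \frac{15412}{12167} = \left(- \frac{729559}{1132} - 3593\right) + \frac{15412}{12167} = - \frac{4796835}{1132} + \frac{15412}{12167} = - \frac{58345645061}{13773044}$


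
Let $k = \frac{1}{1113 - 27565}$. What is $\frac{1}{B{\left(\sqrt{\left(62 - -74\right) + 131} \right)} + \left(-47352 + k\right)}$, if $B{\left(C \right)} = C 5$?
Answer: $- \frac{6626517527492}{313777924101726365} - \frac{699708304 \sqrt{267}}{313777924101726365} \approx -2.1155 \cdot 10^{-5}$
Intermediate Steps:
$k = - \frac{1}{26452}$ ($k = \frac{1}{-26452} = - \frac{1}{26452} \approx -3.7804 \cdot 10^{-5}$)
$B{\left(C \right)} = 5 C$
$\frac{1}{B{\left(\sqrt{\left(62 - -74\right) + 131} \right)} + \left(-47352 + k\right)} = \frac{1}{5 \sqrt{\left(62 - -74\right) + 131} - \frac{1252555105}{26452}} = \frac{1}{5 \sqrt{\left(62 + 74\right) + 131} - \frac{1252555105}{26452}} = \frac{1}{5 \sqrt{136 + 131} - \frac{1252555105}{26452}} = \frac{1}{5 \sqrt{267} - \frac{1252555105}{26452}} = \frac{1}{- \frac{1252555105}{26452} + 5 \sqrt{267}}$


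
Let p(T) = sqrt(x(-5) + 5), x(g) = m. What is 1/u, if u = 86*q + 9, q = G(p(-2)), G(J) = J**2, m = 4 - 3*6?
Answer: -1/765 ≈ -0.0013072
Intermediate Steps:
m = -14 (m = 4 - 18 = -14)
x(g) = -14
p(T) = 3*I (p(T) = sqrt(-14 + 5) = sqrt(-9) = 3*I)
q = -9 (q = (3*I)**2 = -9)
u = -765 (u = 86*(-9) + 9 = -774 + 9 = -765)
1/u = 1/(-765) = -1/765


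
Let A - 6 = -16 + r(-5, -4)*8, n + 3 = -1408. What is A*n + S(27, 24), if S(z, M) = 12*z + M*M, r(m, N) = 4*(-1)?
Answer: 60162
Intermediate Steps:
r(m, N) = -4
S(z, M) = M² + 12*z (S(z, M) = 12*z + M² = M² + 12*z)
n = -1411 (n = -3 - 1408 = -1411)
A = -42 (A = 6 + (-16 - 4*8) = 6 + (-16 - 32) = 6 - 48 = -42)
A*n + S(27, 24) = -42*(-1411) + (24² + 12*27) = 59262 + (576 + 324) = 59262 + 900 = 60162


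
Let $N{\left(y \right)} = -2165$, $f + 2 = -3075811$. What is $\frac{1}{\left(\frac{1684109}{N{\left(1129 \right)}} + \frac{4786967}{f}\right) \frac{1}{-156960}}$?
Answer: $\frac{11361063612600}{56417044991} \approx 201.38$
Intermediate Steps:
$f = -3075813$ ($f = -2 - 3075811 = -3075813$)
$\frac{1}{\left(\frac{1684109}{N{\left(1129 \right)}} + \frac{4786967}{f}\right) \frac{1}{-156960}} = \frac{1}{\left(\frac{1684109}{-2165} + \frac{4786967}{-3075813}\right) \frac{1}{-156960}} = \frac{1}{\left(1684109 \left(- \frac{1}{2165}\right) + 4786967 \left(- \frac{1}{3075813}\right)\right) \left(- \frac{1}{156960}\right)} = \frac{1}{\left(- \frac{1684109}{2165} - \frac{208129}{133731}\right) \left(- \frac{1}{156960}\right)} = \frac{1}{\left(- \frac{225668179964}{289527615}\right) \left(- \frac{1}{156960}\right)} = \frac{1}{\frac{56417044991}{11361063612600}} = \frac{11361063612600}{56417044991}$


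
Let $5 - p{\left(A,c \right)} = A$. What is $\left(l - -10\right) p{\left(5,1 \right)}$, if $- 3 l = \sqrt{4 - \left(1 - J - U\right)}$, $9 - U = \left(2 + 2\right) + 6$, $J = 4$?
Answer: $0$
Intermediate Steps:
$p{\left(A,c \right)} = 5 - A$
$U = -1$ ($U = 9 - \left(\left(2 + 2\right) + 6\right) = 9 - \left(4 + 6\right) = 9 - 10 = -1$)
$l = - \frac{\sqrt{6}}{3}$ ($l = - \frac{\sqrt{4 + \left(\left(-1 + 4\right) - 1\right)}}{3} = - \frac{\sqrt{4 + \left(3 - 1\right)}}{3} = - \frac{\sqrt{4 + 2}}{3} = - \frac{\sqrt{6}}{3} \approx -0.8165$)
$\left(l - -10\right) p{\left(5,1 \right)} = \left(- \frac{\sqrt{6}}{3} - -10\right) \left(5 - 5\right) = \left(- \frac{\sqrt{6}}{3} + 10\right) \left(5 - 5\right) = \left(10 - \frac{\sqrt{6}}{3}\right) 0 = 0$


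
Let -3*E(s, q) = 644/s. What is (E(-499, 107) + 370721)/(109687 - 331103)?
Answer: -554969981/331459752 ≈ -1.6743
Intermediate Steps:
E(s, q) = -644/(3*s)
(E(-499, 107) + 370721)/(109687 - 331103) = (-644/3/(-499) + 370721)/(109687 - 331103) = (-644/3*(-1/499) + 370721)/(-221416) = (644/1497 + 370721)*(-1/221416) = (554969981/1497)*(-1/221416) = -554969981/331459752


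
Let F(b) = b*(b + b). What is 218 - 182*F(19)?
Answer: -131186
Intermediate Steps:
F(b) = 2*b**2 (F(b) = b*(2*b) = 2*b**2)
218 - 182*F(19) = 218 - 364*19**2 = 218 - 364*361 = 218 - 182*722 = 218 - 131404 = -131186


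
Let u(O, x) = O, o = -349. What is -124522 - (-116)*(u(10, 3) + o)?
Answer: -163846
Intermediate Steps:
-124522 - (-116)*(u(10, 3) + o) = -124522 - (-116)*(10 - 349) = -124522 - (-116)*(-339) = -124522 - 1*39324 = -124522 - 39324 = -163846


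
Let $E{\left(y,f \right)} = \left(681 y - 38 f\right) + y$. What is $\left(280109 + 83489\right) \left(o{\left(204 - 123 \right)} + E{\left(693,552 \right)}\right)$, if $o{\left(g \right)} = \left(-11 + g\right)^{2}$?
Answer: $166000666900$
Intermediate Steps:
$E{\left(y,f \right)} = - 38 f + 682 y$ ($E{\left(y,f \right)} = \left(- 38 f + 681 y\right) + y = - 38 f + 682 y$)
$\left(280109 + 83489\right) \left(o{\left(204 - 123 \right)} + E{\left(693,552 \right)}\right) = \left(280109 + 83489\right) \left(\left(-11 + \left(204 - 123\right)\right)^{2} + \left(\left(-38\right) 552 + 682 \cdot 693\right)\right) = 363598 \left(\left(-11 + \left(204 - 123\right)\right)^{2} + \left(-20976 + 472626\right)\right) = 363598 \left(\left(-11 + 81\right)^{2} + 451650\right) = 363598 \left(70^{2} + 451650\right) = 363598 \left(4900 + 451650\right) = 363598 \cdot 456550 = 166000666900$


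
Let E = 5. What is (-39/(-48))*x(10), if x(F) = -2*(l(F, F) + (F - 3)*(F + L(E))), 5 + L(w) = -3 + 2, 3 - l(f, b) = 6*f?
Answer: 377/8 ≈ 47.125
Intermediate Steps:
l(f, b) = 3 - 6*f
L(w) = -6 (L(w) = -5 + (-3 + 2) = -5 - 1 = -6)
x(F) = -6 + 12*F - 2*(-6 + F)*(-3 + F) (x(F) = -2*((3 - 6*F) + (F - 3)*(F - 6)) = -2*((3 - 6*F) + (-3 + F)*(-6 + F)) = -2*((3 - 6*F) + (-6 + F)*(-3 + F)) = -2*(3 - 6*F + (-6 + F)*(-3 + F)) = -6 + 12*F - 2*(-6 + F)*(-3 + F))
(-39/(-48))*x(10) = (-39/(-48))*(-42 - 2*10**2 + 30*10) = (-39*(-1/48))*(-42 - 2*100 + 300) = 13*(-42 - 200 + 300)/16 = (13/16)*58 = 377/8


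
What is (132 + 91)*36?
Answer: 8028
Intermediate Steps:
(132 + 91)*36 = 223*36 = 8028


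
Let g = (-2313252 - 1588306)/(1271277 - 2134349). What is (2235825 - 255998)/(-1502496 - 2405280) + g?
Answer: 423052545827/105396626496 ≈ 4.0139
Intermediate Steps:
g = 1950779/431536 (g = -3901558/(-863072) = -3901558*(-1/863072) = 1950779/431536 ≈ 4.5205)
(2235825 - 255998)/(-1502496 - 2405280) + g = (2235825 - 255998)/(-1502496 - 2405280) + 1950779/431536 = 1979827/(-3907776) + 1950779/431536 = 1979827*(-1/3907776) + 1950779/431536 = -1979827/3907776 + 1950779/431536 = 423052545827/105396626496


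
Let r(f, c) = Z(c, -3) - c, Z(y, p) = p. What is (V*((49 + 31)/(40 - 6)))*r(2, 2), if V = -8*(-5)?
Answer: -8000/17 ≈ -470.59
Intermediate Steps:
r(f, c) = -3 - c
V = 40
(V*((49 + 31)/(40 - 6)))*r(2, 2) = (40*((49 + 31)/(40 - 6)))*(-3 - 1*2) = (40*(80/34))*(-3 - 2) = (40*(80*(1/34)))*(-5) = (40*(40/17))*(-5) = (1600/17)*(-5) = -8000/17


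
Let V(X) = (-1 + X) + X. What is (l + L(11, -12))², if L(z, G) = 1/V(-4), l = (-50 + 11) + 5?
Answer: 94249/81 ≈ 1163.6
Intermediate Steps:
l = -34 (l = -39 + 5 = -34)
V(X) = -1 + 2*X
L(z, G) = -⅑ (L(z, G) = 1/(-1 + 2*(-4)) = 1/(-1 - 8) = 1/(-9) = -⅑)
(l + L(11, -12))² = (-34 - ⅑)² = (-307/9)² = 94249/81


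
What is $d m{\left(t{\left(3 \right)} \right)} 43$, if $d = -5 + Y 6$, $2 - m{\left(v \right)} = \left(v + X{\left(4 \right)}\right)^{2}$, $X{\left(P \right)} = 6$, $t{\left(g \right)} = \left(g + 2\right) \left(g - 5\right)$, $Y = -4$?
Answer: $17458$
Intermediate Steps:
$t{\left(g \right)} = \left(-5 + g\right) \left(2 + g\right)$ ($t{\left(g \right)} = \left(2 + g\right) \left(-5 + g\right) = \left(-5 + g\right) \left(2 + g\right)$)
$m{\left(v \right)} = 2 - \left(6 + v\right)^{2}$ ($m{\left(v \right)} = 2 - \left(v + 6\right)^{2} = 2 - \left(6 + v\right)^{2}$)
$d = -29$ ($d = -5 - 24 = -29$)
$d m{\left(t{\left(3 \right)} \right)} 43 = - 29 \left(2 - \left(6 - \left(19 - 9\right)\right)^{2}\right) 43 = - 29 \left(2 - \left(6 - 10\right)^{2}\right) 43 = - 29 \left(2 - \left(-4\right)^{2}\right) 43 = - 29 \left(2 - 16\right) 43 = \left(-29\right) \left(-14\right) 43 = 406 \cdot 43 = 17458$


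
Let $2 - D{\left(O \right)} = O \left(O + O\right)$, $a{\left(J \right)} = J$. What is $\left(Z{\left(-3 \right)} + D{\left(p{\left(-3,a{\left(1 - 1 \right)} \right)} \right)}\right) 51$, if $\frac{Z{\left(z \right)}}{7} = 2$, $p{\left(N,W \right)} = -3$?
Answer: $-102$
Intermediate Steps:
$Z{\left(z \right)} = 14$ ($Z{\left(z \right)} = 7 \cdot 2 = 14$)
$D{\left(O \right)} = 2 - 2 O^{2}$ ($D{\left(O \right)} = 2 - O \left(O + O\right) = 2 - O 2 O = 2 - 2 O^{2}$)
$\left(Z{\left(-3 \right)} + D{\left(p{\left(-3,a{\left(1 - 1 \right)} \right)} \right)}\right) 51 = \left(14 + \left(2 - 2 \left(-3\right)^{2}\right)\right) 51 = \left(14 + \left(2 - 18\right)\right) 51 = \left(14 - 16\right) 51 = \left(-2\right) 51 = -102$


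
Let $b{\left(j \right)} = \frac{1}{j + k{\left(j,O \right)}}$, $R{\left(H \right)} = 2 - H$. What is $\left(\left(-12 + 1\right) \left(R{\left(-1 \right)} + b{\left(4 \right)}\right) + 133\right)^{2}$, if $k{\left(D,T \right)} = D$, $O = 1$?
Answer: $\frac{622521}{64} \approx 9726.9$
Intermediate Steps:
$b{\left(j \right)} = \frac{1}{2 j}$ ($b{\left(j \right)} = \frac{1}{j + j} = \frac{1}{2 j}$)
$\left(\left(-12 + 1\right) \left(R{\left(-1 \right)} + b{\left(4 \right)}\right) + 133\right)^{2} = \left(\left(-12 + 1\right) \left(\left(2 - -1\right) + \frac{1}{2 \cdot 4}\right) + 133\right)^{2} = \left(- 11 \left(\left(2 + 1\right) + \frac{1}{2} \cdot \frac{1}{4}\right) + 133\right)^{2} = \left(- 11 \left(3 + \frac{1}{8}\right) + 133\right)^{2} = \left(\left(-11\right) \frac{25}{8} + 133\right)^{2} = \left(- \frac{275}{8} + 133\right)^{2} = \left(\frac{789}{8}\right)^{2} = \frac{622521}{64}$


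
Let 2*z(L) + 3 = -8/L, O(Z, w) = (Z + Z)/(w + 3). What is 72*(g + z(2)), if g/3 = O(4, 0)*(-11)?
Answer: -6588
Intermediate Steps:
O(Z, w) = 2*Z/(3 + w) (O(Z, w) = (2*Z)/(3 + w) = 2*Z/(3 + w))
g = -88 (g = 3*((2*4/(3 + 0))*(-11)) = 3*((2*4/3)*(-11)) = 3*((2*4*(⅓))*(-11)) = 3*((8/3)*(-11)) = 3*(-88/3) = -88)
z(L) = -3/2 - 4/L (z(L) = -3/2 + (-8/L)/2 = -3/2 - 4/L)
72*(g + z(2)) = 72*(-88 + (-3/2 - 4/2)) = 72*(-88 + (-3/2 - 4*½)) = 72*(-88 + (-3/2 - 2)) = 72*(-88 - 7/2) = 72*(-183/2) = -6588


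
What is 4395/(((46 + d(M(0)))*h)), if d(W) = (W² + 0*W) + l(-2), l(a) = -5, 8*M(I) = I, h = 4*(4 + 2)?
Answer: 1465/328 ≈ 4.4665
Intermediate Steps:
h = 24 (h = 4*6 = 24)
M(I) = I/8
d(W) = -5 + W² (d(W) = (W² + 0*W) - 5 = (W² + 0) - 5 = W² - 5 = -5 + W²)
4395/(((46 + d(M(0)))*h)) = 4395/(((46 + (-5 + ((⅛)*0)²))*24)) = 4395/(((46 + (-5 + 0²))*24)) = 4395/(((46 + (-5 + 0))*24)) = 4395/(((46 - 5)*24)) = 4395/((41*24)) = 4395/984 = 4395*(1/984) = 1465/328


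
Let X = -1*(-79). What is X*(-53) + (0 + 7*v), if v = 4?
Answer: -4159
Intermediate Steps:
X = 79
X*(-53) + (0 + 7*v) = 79*(-53) + (0 + 7*4) = -4187 + (0 + 28) = -4187 + 28 = -4159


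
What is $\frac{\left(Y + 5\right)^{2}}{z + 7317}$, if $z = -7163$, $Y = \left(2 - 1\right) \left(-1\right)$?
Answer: $\frac{8}{77} \approx 0.1039$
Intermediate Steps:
$Y = -1$ ($Y = 1 \left(-1\right) = -1$)
$\frac{\left(Y + 5\right)^{2}}{z + 7317} = \frac{\left(-1 + 5\right)^{2}}{-7163 + 7317} = \frac{4^{2}}{154} = \frac{1}{154} \cdot 16 = \frac{8}{77}$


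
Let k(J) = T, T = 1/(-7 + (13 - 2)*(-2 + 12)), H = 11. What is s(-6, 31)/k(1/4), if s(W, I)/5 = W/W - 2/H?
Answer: 4635/11 ≈ 421.36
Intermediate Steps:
s(W, I) = 45/11 (s(W, I) = 5*(W/W - 2/11) = 5*(1 - 2*1/11) = 5*(1 - 2/11) = 5*(9/11) = 45/11)
T = 1/103 (T = 1/(-7 + 11*10) = 1/(-7 + 110) = 1/103 ≈ 0.0097087)
k(J) = 1/103
s(-6, 31)/k(1/4) = 45/(11*(1/103)) = (45/11)*103 = 4635/11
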